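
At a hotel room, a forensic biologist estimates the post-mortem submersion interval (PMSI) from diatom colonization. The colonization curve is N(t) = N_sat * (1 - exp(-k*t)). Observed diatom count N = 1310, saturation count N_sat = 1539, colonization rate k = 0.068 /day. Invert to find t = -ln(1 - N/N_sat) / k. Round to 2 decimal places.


PMSI from diatom colonization curve:
N / N_sat = 1310 / 1539 = 0.851202
1 - N/N_sat = 0.148798
ln(1 - N/N_sat) = -1.905166
t = -ln(1 - N/N_sat) / k = -(-1.905166) / 0.068 = 28.02 days

28.02


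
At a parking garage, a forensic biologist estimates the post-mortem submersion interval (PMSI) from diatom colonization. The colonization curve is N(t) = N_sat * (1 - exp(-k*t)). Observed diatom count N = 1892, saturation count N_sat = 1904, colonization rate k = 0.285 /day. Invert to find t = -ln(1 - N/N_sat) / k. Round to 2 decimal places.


PMSI from diatom colonization curve:
N / N_sat = 1892 / 1904 = 0.993697
1 - N/N_sat = 0.006303
ln(1 - N/N_sat) = -5.06673
t = -ln(1 - N/N_sat) / k = -(-5.06673) / 0.285 = 17.78 days

17.78


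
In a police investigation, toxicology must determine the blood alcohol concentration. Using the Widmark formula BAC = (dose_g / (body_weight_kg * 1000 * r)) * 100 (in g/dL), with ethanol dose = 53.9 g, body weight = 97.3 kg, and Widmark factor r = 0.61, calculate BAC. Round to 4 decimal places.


Applying the Widmark formula:
BAC = (dose_g / (body_wt * 1000 * r)) * 100
Denominator = 97.3 * 1000 * 0.61 = 59353
BAC = (53.9 / 59353) * 100
BAC = 0.0908 g/dL

0.0908


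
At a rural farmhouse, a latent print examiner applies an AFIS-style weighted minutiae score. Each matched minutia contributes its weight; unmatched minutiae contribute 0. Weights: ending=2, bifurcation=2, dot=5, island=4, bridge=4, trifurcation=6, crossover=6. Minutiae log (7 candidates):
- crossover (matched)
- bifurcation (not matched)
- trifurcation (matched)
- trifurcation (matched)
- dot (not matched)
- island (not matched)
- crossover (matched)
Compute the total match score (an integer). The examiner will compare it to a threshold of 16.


Weighted minutiae match score:
  crossover: matched, +6 (running total 6)
  bifurcation: not matched, +0
  trifurcation: matched, +6 (running total 12)
  trifurcation: matched, +6 (running total 18)
  dot: not matched, +0
  island: not matched, +0
  crossover: matched, +6 (running total 24)
Total score = 24
Threshold = 16; verdict = identification

24


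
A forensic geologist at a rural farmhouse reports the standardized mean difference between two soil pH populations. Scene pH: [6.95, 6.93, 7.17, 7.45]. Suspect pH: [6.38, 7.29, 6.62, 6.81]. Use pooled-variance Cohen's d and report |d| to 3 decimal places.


Pooled-variance Cohen's d for soil pH comparison:
Scene mean = 28.5 / 4 = 7.125
Suspect mean = 27.1 / 4 = 6.775
Scene sample variance s_s^2 = 0.058767
Suspect sample variance s_c^2 = 0.148833
Pooled variance = ((n_s-1)*s_s^2 + (n_c-1)*s_c^2) / (n_s + n_c - 2) = 0.1038
Pooled SD = sqrt(0.1038) = 0.32218
Mean difference = 0.35
|d| = |0.35| / 0.32218 = 1.086

1.086


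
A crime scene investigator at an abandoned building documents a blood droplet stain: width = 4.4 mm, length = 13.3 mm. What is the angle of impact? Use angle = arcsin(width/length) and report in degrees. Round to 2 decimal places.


Blood spatter impact angle calculation:
width / length = 4.4 / 13.3 = 0.330827
angle = arcsin(0.330827)
angle = 19.32 degrees

19.32


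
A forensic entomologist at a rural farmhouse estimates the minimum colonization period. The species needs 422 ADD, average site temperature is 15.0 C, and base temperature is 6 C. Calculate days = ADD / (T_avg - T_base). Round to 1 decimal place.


Insect development time:
Effective temperature = avg_temp - T_base = 15.0 - 6 = 9.0 C
Days = ADD / effective_temp = 422 / 9.0 = 46.9 days

46.9


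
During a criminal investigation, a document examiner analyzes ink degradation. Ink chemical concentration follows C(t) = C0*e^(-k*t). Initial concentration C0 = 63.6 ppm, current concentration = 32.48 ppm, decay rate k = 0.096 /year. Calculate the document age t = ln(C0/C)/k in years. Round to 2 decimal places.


Document age estimation:
C0/C = 63.6 / 32.48 = 1.958128
ln(C0/C) = 0.671989
t = 0.671989 / 0.096 = 7.00 years

7.00


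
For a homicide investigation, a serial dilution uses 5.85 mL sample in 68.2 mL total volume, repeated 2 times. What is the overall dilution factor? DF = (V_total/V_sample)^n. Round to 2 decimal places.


Dilution factor calculation:
Single dilution = V_total / V_sample = 68.2 / 5.85 ≈ 11.65812
Number of dilutions = 2
Total DF = (68.2 / 5.85)^2 (full precision, rounded at the end) = 135.91

135.91


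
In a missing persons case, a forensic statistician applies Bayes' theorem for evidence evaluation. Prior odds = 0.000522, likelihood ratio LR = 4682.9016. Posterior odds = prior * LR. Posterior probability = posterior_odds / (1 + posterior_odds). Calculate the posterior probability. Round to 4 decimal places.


Bayesian evidence evaluation:
Posterior odds = prior_odds * LR = 0.000522 * 4682.9016 = 2.444475
Posterior probability = posterior_odds / (1 + posterior_odds)
= 2.444475 / (1 + 2.444475)
= 2.444475 / 3.444475
= 0.7097

0.7097


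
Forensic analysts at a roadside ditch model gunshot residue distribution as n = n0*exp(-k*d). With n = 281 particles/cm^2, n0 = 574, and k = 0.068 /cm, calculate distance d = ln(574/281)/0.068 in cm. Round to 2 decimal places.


GSR distance calculation:
n0/n = 574 / 281 = 2.042705
ln(n0/n) = 0.714275
d = 0.714275 / 0.068 = 10.50 cm

10.50


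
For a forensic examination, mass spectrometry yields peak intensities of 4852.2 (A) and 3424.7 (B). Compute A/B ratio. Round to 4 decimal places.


Spectral peak ratio:
Peak A = 4852.2 counts
Peak B = 3424.7 counts
Ratio = 4852.2 / 3424.7 = 1.4168

1.4168


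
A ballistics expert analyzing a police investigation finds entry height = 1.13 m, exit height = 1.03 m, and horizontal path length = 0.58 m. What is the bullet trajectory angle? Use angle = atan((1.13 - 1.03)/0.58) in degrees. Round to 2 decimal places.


Bullet trajectory angle:
Height difference = 1.13 - 1.03 = 0.1 m
angle = atan(0.1 / 0.58)
angle = atan(0.172414)
angle = 9.78 degrees

9.78


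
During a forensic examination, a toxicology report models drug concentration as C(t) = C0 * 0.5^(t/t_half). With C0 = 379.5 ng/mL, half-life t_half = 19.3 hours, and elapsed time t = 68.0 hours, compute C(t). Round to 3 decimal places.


Drug concentration decay:
Number of half-lives = t / t_half = 68.0 / 19.3 = 3.523316
Decay factor = 0.5^3.523316 = 0.08697135
C(t) = 379.5 * 0.08697135 = 33.006 ng/mL

33.006


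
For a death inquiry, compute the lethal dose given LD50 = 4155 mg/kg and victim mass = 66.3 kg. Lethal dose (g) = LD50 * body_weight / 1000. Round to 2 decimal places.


Lethal dose calculation:
Lethal dose = LD50 * body_weight / 1000
= 4155 * 66.3 / 1000
= 275476.5 / 1000
= 275.48 g

275.48


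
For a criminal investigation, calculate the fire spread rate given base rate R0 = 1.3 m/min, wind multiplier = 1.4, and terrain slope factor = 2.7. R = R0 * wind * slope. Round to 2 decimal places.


Fire spread rate calculation:
R = R0 * wind_factor * slope_factor
= 1.3 * 1.4 * 2.7
= 1.82 * 2.7
= 4.91 m/min

4.91


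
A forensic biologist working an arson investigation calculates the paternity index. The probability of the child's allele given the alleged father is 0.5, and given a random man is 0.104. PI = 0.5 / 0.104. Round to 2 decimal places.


Paternity Index calculation:
PI = P(allele|father) / P(allele|random)
PI = 0.5 / 0.104
PI = 4.81

4.81


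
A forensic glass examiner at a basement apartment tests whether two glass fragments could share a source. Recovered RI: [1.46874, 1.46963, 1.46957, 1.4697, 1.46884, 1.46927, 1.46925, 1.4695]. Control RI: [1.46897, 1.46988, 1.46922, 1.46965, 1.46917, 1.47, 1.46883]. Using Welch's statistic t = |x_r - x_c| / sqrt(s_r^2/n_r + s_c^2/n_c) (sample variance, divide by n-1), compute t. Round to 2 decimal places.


Welch's t-criterion for glass RI comparison:
Recovered mean = sum / n_r = 11.7545 / 8 = 1.4693125
Control mean = sum / n_c = 10.28572 / 7 = 1.4693886
Recovered sample variance s_r^2 = 1.29879e-07
Control sample variance s_c^2 = 2.07848e-07
Welch SE (unpooled) = sqrt(s_r^2/n_r + s_c^2/n_c) = sqrt(1.62348e-08 + 2.96925e-08) = sqrt(4.59273e-08) = 0.000214307
|mean_r - mean_c| = 7.60714e-05
t = 7.60714e-05 / 0.000214307 = 0.35

0.35


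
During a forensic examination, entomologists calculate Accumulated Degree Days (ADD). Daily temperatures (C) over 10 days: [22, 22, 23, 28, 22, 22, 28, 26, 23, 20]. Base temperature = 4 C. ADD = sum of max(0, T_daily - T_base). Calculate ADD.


Computing ADD day by day:
Day 1: max(0, 22 - 4) = 18
Day 2: max(0, 22 - 4) = 18
Day 3: max(0, 23 - 4) = 19
Day 4: max(0, 28 - 4) = 24
Day 5: max(0, 22 - 4) = 18
Day 6: max(0, 22 - 4) = 18
Day 7: max(0, 28 - 4) = 24
Day 8: max(0, 26 - 4) = 22
Day 9: max(0, 23 - 4) = 19
Day 10: max(0, 20 - 4) = 16
Total ADD = 196

196


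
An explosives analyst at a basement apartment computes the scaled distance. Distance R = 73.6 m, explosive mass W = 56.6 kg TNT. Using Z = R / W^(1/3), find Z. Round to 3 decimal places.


Scaled distance calculation:
W^(1/3) = 56.6^(1/3) = 3.839478
Z = R / W^(1/3) = 73.6 / 3.839478
Z = 19.169 m/kg^(1/3)

19.169


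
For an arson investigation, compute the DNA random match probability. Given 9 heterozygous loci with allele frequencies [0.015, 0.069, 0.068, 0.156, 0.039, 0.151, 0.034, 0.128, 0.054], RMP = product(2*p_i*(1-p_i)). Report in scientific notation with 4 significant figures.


Computing RMP for 9 loci:
Locus 1: 2 * 0.015 * 0.985 = 0.02955
Locus 2: 2 * 0.069 * 0.931 = 0.128478
Locus 3: 2 * 0.068 * 0.932 = 0.126752
Locus 4: 2 * 0.156 * 0.844 = 0.263328
Locus 5: 2 * 0.039 * 0.961 = 0.074958
Locus 6: 2 * 0.151 * 0.849 = 0.256398
Locus 7: 2 * 0.034 * 0.966 = 0.065688
Locus 8: 2 * 0.128 * 0.872 = 0.223232
Locus 9: 2 * 0.054 * 0.946 = 0.102168
RMP = 3.649e-09

3.649e-09


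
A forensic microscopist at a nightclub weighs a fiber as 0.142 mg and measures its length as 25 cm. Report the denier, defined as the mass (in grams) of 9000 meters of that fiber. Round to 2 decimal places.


Denier calculation:
Mass in grams = 0.142 mg / 1000 = 0.000142 g
Length in meters = 25 cm / 100 = 0.25 m
Linear density = mass / length = 0.000142 / 0.25 = 0.000568 g/m
Denier = (g/m) * 9000 = 0.000568 * 9000 = 5.11

5.11


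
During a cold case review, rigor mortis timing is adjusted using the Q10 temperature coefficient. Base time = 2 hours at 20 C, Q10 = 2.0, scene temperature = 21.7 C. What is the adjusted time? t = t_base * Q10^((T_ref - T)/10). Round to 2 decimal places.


Rigor mortis time adjustment:
Exponent = (T_ref - T_actual) / 10 = (20 - 21.7) / 10 = -0.17
Q10 factor = 2.0^-0.17 = 0.88884
t_adjusted = 2 * 0.88884 = 1.78 hours

1.78


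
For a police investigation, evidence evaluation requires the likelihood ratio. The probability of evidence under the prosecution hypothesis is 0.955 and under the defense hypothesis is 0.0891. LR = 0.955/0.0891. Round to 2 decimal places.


Likelihood ratio calculation:
LR = P(E|Hp) / P(E|Hd)
LR = 0.955 / 0.0891
LR = 10.72

10.72


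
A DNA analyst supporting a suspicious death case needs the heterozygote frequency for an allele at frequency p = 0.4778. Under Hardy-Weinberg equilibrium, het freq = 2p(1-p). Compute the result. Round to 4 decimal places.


Hardy-Weinberg heterozygote frequency:
q = 1 - p = 1 - 0.4778 = 0.5222
2pq = 2 * 0.4778 * 0.5222 = 0.4990

0.4990


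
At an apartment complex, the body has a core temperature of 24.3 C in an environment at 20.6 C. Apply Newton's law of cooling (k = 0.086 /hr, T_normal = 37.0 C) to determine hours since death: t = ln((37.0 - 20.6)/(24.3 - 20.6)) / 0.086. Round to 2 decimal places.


Using Newton's law of cooling:
t = ln((T_normal - T_ambient) / (T_body - T_ambient)) / k
T_normal - T_ambient = 16.4
T_body - T_ambient = 3.7
Ratio = 4.432432
ln(ratio) = 1.488948
t = 1.488948 / 0.086 = 17.31 hours

17.31


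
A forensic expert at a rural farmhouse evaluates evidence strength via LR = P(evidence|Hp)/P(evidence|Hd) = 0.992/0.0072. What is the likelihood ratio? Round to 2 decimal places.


Likelihood ratio calculation:
LR = P(E|Hp) / P(E|Hd)
LR = 0.992 / 0.0072
LR = 137.78

137.78


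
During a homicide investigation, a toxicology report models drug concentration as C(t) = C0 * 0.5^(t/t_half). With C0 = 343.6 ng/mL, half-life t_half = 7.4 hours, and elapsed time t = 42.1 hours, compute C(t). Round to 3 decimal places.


Drug concentration decay:
Number of half-lives = t / t_half = 42.1 / 7.4 = 5.689189
Decay factor = 0.5^5.689189 = 0.01938132
C(t) = 343.6 * 0.01938132 = 6.659 ng/mL

6.659


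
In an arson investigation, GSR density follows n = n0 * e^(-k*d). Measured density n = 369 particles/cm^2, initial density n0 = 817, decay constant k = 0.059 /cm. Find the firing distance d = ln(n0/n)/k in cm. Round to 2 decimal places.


GSR distance calculation:
n0/n = 817 / 369 = 2.214092
ln(n0/n) = 0.794842
d = 0.794842 / 0.059 = 13.47 cm

13.47


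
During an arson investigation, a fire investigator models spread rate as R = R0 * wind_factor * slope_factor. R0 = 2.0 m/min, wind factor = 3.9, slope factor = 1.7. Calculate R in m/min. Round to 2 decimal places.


Fire spread rate calculation:
R = R0 * wind_factor * slope_factor
= 2.0 * 3.9 * 1.7
= 7.8 * 1.7
= 13.26 m/min

13.26


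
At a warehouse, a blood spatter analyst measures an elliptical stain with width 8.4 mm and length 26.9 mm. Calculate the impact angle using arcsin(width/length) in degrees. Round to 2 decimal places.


Blood spatter impact angle calculation:
width / length = 8.4 / 26.9 = 0.312268
angle = arcsin(0.312268)
angle = 18.20 degrees

18.20


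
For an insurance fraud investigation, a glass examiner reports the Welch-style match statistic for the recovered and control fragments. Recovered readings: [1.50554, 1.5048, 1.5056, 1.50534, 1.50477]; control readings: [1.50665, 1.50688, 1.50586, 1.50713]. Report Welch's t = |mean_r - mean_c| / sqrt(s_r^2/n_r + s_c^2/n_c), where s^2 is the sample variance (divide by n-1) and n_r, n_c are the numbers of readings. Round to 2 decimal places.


Welch's t-criterion for glass RI comparison:
Recovered mean = sum / n_r = 7.52605 / 5 = 1.50521
Control mean = sum / n_c = 6.02652 / 4 = 1.50663
Recovered sample variance s_r^2 = 1.599e-07
Control sample variance s_c^2 = 3.01933e-07
Welch SE (unpooled) = sqrt(s_r^2/n_r + s_c^2/n_c) = sqrt(3.198e-08 + 7.54833e-08) = sqrt(1.07463e-07) = 0.000327815
|mean_r - mean_c| = 0.00142
t = 0.00142 / 0.000327815 = 4.33

4.33


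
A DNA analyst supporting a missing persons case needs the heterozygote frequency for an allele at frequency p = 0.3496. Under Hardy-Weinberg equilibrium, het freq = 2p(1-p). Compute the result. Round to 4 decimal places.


Hardy-Weinberg heterozygote frequency:
q = 1 - p = 1 - 0.3496 = 0.6504
2pq = 2 * 0.3496 * 0.6504 = 0.4548

0.4548


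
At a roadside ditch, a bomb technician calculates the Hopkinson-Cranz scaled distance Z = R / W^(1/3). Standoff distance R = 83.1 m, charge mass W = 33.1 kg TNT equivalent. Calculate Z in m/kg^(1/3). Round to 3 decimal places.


Scaled distance calculation:
W^(1/3) = 33.1^(1/3) = 3.210771
Z = R / W^(1/3) = 83.1 / 3.210771
Z = 25.882 m/kg^(1/3)

25.882


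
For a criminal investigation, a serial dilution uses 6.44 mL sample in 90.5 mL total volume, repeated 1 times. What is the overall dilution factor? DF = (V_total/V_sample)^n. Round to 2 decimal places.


Dilution factor calculation:
Single dilution = V_total / V_sample = 90.5 / 6.44 ≈ 14.052795
Number of dilutions = 1
Total DF = (90.5 / 6.44)^1 (full precision, rounded at the end) = 14.05

14.05


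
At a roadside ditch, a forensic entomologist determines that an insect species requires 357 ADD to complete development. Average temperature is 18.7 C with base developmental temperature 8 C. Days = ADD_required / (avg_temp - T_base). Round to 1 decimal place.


Insect development time:
Effective temperature = avg_temp - T_base = 18.7 - 8 = 10.7 C
Days = ADD / effective_temp = 357 / 10.7 = 33.4 days

33.4


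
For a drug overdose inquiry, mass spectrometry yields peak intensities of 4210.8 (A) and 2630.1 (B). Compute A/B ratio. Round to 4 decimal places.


Spectral peak ratio:
Peak A = 4210.8 counts
Peak B = 2630.1 counts
Ratio = 4210.8 / 2630.1 = 1.6010

1.6010


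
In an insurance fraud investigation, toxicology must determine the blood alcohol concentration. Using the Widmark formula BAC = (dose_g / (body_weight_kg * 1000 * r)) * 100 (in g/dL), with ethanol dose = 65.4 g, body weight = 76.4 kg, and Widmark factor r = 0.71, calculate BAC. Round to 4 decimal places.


Applying the Widmark formula:
BAC = (dose_g / (body_wt * 1000 * r)) * 100
Denominator = 76.4 * 1000 * 0.71 = 54244
BAC = (65.4 / 54244) * 100
BAC = 0.1206 g/dL

0.1206


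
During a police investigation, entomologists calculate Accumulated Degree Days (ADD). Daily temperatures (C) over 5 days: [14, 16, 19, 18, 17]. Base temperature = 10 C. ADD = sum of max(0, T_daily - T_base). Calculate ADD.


Computing ADD day by day:
Day 1: max(0, 14 - 10) = 4
Day 2: max(0, 16 - 10) = 6
Day 3: max(0, 19 - 10) = 9
Day 4: max(0, 18 - 10) = 8
Day 5: max(0, 17 - 10) = 7
Total ADD = 34

34


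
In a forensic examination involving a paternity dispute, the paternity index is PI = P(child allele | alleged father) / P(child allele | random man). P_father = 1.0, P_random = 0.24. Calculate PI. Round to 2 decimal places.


Paternity Index calculation:
PI = P(allele|father) / P(allele|random)
PI = 1.0 / 0.24
PI = 4.17

4.17


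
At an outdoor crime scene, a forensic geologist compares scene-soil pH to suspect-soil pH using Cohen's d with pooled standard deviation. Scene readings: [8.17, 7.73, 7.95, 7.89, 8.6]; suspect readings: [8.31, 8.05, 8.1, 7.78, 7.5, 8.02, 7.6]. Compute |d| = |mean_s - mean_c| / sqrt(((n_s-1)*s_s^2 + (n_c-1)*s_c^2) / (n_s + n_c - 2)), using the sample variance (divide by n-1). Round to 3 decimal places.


Pooled-variance Cohen's d for soil pH comparison:
Scene mean = 40.34 / 5 = 8.068
Suspect mean = 55.36 / 7 = 7.908571
Scene sample variance s_s^2 = 0.11332
Suspect sample variance s_c^2 = 0.084814
Pooled variance = ((n_s-1)*s_s^2 + (n_c-1)*s_c^2) / (n_s + n_c - 2) = 0.096217
Pooled SD = sqrt(0.096217) = 0.310189
Mean difference = 0.159429
|d| = |0.159429| / 0.310189 = 0.514

0.514


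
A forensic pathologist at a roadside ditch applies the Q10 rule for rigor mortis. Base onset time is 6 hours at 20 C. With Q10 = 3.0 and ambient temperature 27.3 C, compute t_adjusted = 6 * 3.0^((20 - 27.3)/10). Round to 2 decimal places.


Rigor mortis time adjustment:
Exponent = (T_ref - T_actual) / 10 = (20 - 27.3) / 10 = -0.73
Q10 factor = 3.0^-0.73 = 0.44844
t_adjusted = 6 * 0.44844 = 2.69 hours

2.69


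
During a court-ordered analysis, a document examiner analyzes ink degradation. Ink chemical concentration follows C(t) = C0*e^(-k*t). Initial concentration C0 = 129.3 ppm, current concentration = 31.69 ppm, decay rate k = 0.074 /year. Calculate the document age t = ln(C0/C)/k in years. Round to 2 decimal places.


Document age estimation:
C0/C = 129.3 / 31.69 = 4.080151
ln(C0/C) = 1.406134
t = 1.406134 / 0.074 = 19.00 years

19.00


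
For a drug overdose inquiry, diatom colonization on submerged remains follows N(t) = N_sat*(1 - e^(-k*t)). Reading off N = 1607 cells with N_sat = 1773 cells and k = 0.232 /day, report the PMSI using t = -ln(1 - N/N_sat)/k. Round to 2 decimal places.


PMSI from diatom colonization curve:
N / N_sat = 1607 / 1773 = 0.906373
1 - N/N_sat = 0.093627
ln(1 - N/N_sat) = -2.368436
t = -ln(1 - N/N_sat) / k = -(-2.368436) / 0.232 = 10.21 days

10.21


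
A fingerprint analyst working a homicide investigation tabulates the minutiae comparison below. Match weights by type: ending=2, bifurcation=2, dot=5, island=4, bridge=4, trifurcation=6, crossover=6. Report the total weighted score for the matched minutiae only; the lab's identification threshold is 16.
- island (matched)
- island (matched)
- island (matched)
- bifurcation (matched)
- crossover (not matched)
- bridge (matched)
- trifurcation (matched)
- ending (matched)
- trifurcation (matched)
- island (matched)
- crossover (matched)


Weighted minutiae match score:
  island: matched, +4 (running total 4)
  island: matched, +4 (running total 8)
  island: matched, +4 (running total 12)
  bifurcation: matched, +2 (running total 14)
  crossover: not matched, +0
  bridge: matched, +4 (running total 18)
  trifurcation: matched, +6 (running total 24)
  ending: matched, +2 (running total 26)
  trifurcation: matched, +6 (running total 32)
  island: matched, +4 (running total 36)
  crossover: matched, +6 (running total 42)
Total score = 42
Threshold = 16; verdict = identification

42


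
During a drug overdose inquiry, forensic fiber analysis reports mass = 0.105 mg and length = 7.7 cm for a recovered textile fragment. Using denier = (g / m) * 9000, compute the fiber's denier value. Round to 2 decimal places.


Denier calculation:
Mass in grams = 0.105 mg / 1000 = 0.000105 g
Length in meters = 7.7 cm / 100 = 0.077 m
Linear density = mass / length = 0.000105 / 0.077 = 0.00136364 g/m
Denier = (g/m) * 9000 = 0.00136364 * 9000 = 12.27

12.27


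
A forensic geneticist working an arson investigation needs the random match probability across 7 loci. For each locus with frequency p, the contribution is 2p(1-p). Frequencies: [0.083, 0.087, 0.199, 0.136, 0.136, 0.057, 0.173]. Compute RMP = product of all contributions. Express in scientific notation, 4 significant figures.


Computing RMP for 7 loci:
Locus 1: 2 * 0.083 * 0.917 = 0.152222
Locus 2: 2 * 0.087 * 0.913 = 0.158862
Locus 3: 2 * 0.199 * 0.801 = 0.318798
Locus 4: 2 * 0.136 * 0.864 = 0.235008
Locus 5: 2 * 0.136 * 0.864 = 0.235008
Locus 6: 2 * 0.057 * 0.943 = 0.107502
Locus 7: 2 * 0.173 * 0.827 = 0.286142
RMP = 1.310e-05

1.310e-05


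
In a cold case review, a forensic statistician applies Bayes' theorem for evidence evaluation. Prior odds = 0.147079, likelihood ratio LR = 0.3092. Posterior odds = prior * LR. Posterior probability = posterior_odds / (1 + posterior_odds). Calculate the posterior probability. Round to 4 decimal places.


Bayesian evidence evaluation:
Posterior odds = prior_odds * LR = 0.147079 * 0.3092 = 0.04547683
Posterior probability = posterior_odds / (1 + posterior_odds)
= 0.04547683 / (1 + 0.04547683)
= 0.04547683 / 1.04547683
= 0.0435

0.0435


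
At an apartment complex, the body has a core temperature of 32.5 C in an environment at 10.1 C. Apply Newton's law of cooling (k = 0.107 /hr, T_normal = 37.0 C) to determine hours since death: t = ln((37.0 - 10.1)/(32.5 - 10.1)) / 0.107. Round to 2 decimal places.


Using Newton's law of cooling:
t = ln((T_normal - T_ambient) / (T_body - T_ambient)) / k
T_normal - T_ambient = 26.9
T_body - T_ambient = 22.4
Ratio = 1.200893
ln(ratio) = 0.183065
t = 0.183065 / 0.107 = 1.71 hours

1.71


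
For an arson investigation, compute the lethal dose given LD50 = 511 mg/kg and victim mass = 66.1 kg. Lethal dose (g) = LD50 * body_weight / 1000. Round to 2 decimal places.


Lethal dose calculation:
Lethal dose = LD50 * body_weight / 1000
= 511 * 66.1 / 1000
= 33777.1 / 1000
= 33.78 g

33.78


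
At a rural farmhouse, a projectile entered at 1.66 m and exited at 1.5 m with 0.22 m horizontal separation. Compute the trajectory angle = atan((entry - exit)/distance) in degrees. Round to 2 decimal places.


Bullet trajectory angle:
Height difference = 1.66 - 1.5 = 0.16 m
angle = atan(0.16 / 0.22)
angle = atan(0.727273)
angle = 36.03 degrees

36.03


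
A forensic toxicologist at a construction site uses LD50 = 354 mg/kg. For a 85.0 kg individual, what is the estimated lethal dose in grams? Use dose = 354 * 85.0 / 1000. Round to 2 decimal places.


Lethal dose calculation:
Lethal dose = LD50 * body_weight / 1000
= 354 * 85.0 / 1000
= 30090 / 1000
= 30.09 g

30.09


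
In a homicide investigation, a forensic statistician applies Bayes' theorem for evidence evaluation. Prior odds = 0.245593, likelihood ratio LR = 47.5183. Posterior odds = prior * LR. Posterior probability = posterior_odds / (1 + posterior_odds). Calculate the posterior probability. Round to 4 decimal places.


Bayesian evidence evaluation:
Posterior odds = prior_odds * LR = 0.245593 * 47.5183 = 11.67016
Posterior probability = posterior_odds / (1 + posterior_odds)
= 11.67016 / (1 + 11.67016)
= 11.67016 / 12.67016
= 0.9211

0.9211


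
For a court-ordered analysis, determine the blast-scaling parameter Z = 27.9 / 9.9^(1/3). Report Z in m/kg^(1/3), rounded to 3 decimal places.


Scaled distance calculation:
W^(1/3) = 9.9^(1/3) = 2.147229
Z = R / W^(1/3) = 27.9 / 2.147229
Z = 12.993 m/kg^(1/3)

12.993


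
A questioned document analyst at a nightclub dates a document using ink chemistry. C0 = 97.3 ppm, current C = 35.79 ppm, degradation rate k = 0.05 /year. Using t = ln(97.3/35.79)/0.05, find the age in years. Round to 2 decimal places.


Document age estimation:
C0/C = 97.3 / 35.79 = 2.718636
ln(C0/C) = 1.00013
t = 1.00013 / 0.05 = 20.00 years

20.00


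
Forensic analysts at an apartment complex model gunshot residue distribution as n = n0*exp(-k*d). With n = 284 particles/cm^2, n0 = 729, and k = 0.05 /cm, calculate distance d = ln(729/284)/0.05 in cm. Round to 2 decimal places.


GSR distance calculation:
n0/n = 729 / 284 = 2.566901
ln(n0/n) = 0.942699
d = 0.942699 / 0.05 = 18.85 cm

18.85


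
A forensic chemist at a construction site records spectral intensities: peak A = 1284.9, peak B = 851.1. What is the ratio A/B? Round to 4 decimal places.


Spectral peak ratio:
Peak A = 1284.9 counts
Peak B = 851.1 counts
Ratio = 1284.9 / 851.1 = 1.5097

1.5097


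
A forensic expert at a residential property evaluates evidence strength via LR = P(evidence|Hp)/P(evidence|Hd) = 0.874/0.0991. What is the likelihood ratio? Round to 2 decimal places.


Likelihood ratio calculation:
LR = P(E|Hp) / P(E|Hd)
LR = 0.874 / 0.0991
LR = 8.82

8.82


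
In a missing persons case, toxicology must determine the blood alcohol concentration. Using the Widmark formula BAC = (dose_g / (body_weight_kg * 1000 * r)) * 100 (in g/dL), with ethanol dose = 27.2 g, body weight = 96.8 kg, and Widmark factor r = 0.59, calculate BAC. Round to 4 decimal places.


Applying the Widmark formula:
BAC = (dose_g / (body_wt * 1000 * r)) * 100
Denominator = 96.8 * 1000 * 0.59 = 57112
BAC = (27.2 / 57112) * 100
BAC = 0.0476 g/dL

0.0476


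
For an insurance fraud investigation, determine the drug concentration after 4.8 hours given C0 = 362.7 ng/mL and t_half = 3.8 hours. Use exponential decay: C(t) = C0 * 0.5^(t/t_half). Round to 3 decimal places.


Drug concentration decay:
Number of half-lives = t / t_half = 4.8 / 3.8 = 1.263158
Decay factor = 0.5^1.263158 = 0.41663097
C(t) = 362.7 * 0.41663097 = 151.112 ng/mL

151.112


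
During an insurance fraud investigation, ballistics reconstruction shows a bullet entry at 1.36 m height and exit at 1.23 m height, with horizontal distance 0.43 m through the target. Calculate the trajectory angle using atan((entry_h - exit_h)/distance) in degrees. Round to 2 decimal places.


Bullet trajectory angle:
Height difference = 1.36 - 1.23 = 0.13 m
angle = atan(0.13 / 0.43)
angle = atan(0.302326)
angle = 16.82 degrees

16.82


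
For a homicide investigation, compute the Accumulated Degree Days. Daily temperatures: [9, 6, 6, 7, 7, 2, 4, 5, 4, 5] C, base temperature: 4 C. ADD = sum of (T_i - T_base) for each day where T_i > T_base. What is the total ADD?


Computing ADD day by day:
Day 1: max(0, 9 - 4) = 5
Day 2: max(0, 6 - 4) = 2
Day 3: max(0, 6 - 4) = 2
Day 4: max(0, 7 - 4) = 3
Day 5: max(0, 7 - 4) = 3
Day 6: max(0, 2 - 4) = 0
Day 7: max(0, 4 - 4) = 0
Day 8: max(0, 5 - 4) = 1
Day 9: max(0, 4 - 4) = 0
Day 10: max(0, 5 - 4) = 1
Total ADD = 17

17


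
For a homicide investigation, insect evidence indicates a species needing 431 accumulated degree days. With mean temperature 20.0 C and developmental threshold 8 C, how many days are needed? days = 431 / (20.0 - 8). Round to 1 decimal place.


Insect development time:
Effective temperature = avg_temp - T_base = 20.0 - 8 = 12.0 C
Days = ADD / effective_temp = 431 / 12.0 = 35.9 days

35.9


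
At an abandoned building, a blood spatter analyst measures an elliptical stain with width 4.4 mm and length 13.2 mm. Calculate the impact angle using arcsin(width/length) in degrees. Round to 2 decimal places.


Blood spatter impact angle calculation:
width / length = 4.4 / 13.2 = 0.333333
angle = arcsin(0.333333)
angle = 19.47 degrees

19.47


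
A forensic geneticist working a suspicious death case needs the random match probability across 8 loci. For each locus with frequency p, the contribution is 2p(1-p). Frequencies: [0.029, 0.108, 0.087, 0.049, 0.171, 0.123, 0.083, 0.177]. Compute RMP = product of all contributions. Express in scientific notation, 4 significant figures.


Computing RMP for 8 loci:
Locus 1: 2 * 0.029 * 0.971 = 0.056318
Locus 2: 2 * 0.108 * 0.892 = 0.192672
Locus 3: 2 * 0.087 * 0.913 = 0.158862
Locus 4: 2 * 0.049 * 0.951 = 0.093198
Locus 5: 2 * 0.171 * 0.829 = 0.283518
Locus 6: 2 * 0.123 * 0.877 = 0.215742
Locus 7: 2 * 0.083 * 0.917 = 0.152222
Locus 8: 2 * 0.177 * 0.823 = 0.291342
RMP = 4.358e-07

4.358e-07


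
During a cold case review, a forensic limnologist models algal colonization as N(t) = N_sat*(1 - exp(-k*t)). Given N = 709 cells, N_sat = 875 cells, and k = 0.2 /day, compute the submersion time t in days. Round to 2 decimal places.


PMSI from diatom colonization curve:
N / N_sat = 709 / 875 = 0.810286
1 - N/N_sat = 0.189714
ln(1 - N/N_sat) = -1.662238
t = -ln(1 - N/N_sat) / k = -(-1.662238) / 0.2 = 8.31 days

8.31


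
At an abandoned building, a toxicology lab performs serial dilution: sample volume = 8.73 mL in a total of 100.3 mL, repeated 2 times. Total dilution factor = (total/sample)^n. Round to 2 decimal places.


Dilution factor calculation:
Single dilution = V_total / V_sample = 100.3 / 8.73 ≈ 11.489118
Number of dilutions = 2
Total DF = (100.3 / 8.73)^2 (full precision, rounded at the end) = 132.00

132.00


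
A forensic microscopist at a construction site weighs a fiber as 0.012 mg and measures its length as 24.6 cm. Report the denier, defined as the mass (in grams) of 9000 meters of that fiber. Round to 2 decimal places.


Denier calculation:
Mass in grams = 0.012 mg / 1000 = 0.000012 g
Length in meters = 24.6 cm / 100 = 0.246 m
Linear density = mass / length = 0.000012 / 0.246 = 0.00004878 g/m
Denier = (g/m) * 9000 = 0.00004878 * 9000 = 0.44

0.44


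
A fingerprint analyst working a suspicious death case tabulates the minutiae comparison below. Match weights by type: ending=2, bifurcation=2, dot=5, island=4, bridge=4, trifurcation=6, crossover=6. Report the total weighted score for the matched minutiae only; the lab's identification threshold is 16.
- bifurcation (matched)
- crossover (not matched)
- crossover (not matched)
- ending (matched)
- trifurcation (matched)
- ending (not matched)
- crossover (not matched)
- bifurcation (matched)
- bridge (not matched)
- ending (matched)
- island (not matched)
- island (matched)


Weighted minutiae match score:
  bifurcation: matched, +2 (running total 2)
  crossover: not matched, +0
  crossover: not matched, +0
  ending: matched, +2 (running total 4)
  trifurcation: matched, +6 (running total 10)
  ending: not matched, +0
  crossover: not matched, +0
  bifurcation: matched, +2 (running total 12)
  bridge: not matched, +0
  ending: matched, +2 (running total 14)
  island: not matched, +0
  island: matched, +4 (running total 18)
Total score = 18
Threshold = 16; verdict = identification

18


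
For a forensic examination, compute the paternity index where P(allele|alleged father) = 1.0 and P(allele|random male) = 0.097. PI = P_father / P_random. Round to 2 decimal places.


Paternity Index calculation:
PI = P(allele|father) / P(allele|random)
PI = 1.0 / 0.097
PI = 10.31

10.31


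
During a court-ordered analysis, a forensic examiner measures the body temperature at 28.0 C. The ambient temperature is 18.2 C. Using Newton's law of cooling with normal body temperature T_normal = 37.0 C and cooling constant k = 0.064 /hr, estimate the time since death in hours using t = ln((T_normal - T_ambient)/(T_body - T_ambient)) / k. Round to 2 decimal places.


Using Newton's law of cooling:
t = ln((T_normal - T_ambient) / (T_body - T_ambient)) / k
T_normal - T_ambient = 18.8
T_body - T_ambient = 9.8
Ratio = 1.918367
ln(ratio) = 0.651474
t = 0.651474 / 0.064 = 10.18 hours

10.18


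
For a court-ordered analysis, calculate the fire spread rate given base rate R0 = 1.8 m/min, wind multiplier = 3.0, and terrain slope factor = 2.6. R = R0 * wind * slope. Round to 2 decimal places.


Fire spread rate calculation:
R = R0 * wind_factor * slope_factor
= 1.8 * 3.0 * 2.6
= 5.4 * 2.6
= 14.04 m/min

14.04


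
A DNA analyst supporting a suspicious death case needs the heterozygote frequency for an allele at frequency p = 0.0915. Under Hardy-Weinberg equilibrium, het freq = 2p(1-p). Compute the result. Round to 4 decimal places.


Hardy-Weinberg heterozygote frequency:
q = 1 - p = 1 - 0.0915 = 0.9085
2pq = 2 * 0.0915 * 0.9085 = 0.1663

0.1663


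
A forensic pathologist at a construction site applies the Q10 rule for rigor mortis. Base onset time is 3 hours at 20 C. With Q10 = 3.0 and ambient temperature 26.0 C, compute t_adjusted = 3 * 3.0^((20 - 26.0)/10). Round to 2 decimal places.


Rigor mortis time adjustment:
Exponent = (T_ref - T_actual) / 10 = (20 - 26.0) / 10 = -0.6
Q10 factor = 3.0^-0.6 = 0.51728
t_adjusted = 3 * 0.51728 = 1.55 hours

1.55


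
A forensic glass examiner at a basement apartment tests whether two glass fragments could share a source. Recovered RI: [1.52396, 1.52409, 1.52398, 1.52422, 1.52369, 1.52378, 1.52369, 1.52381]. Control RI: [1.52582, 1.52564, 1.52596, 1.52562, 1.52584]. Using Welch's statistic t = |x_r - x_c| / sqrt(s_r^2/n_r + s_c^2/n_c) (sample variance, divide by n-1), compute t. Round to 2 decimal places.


Welch's t-criterion for glass RI comparison:
Recovered mean = sum / n_r = 12.19122 / 8 = 1.5239025
Control mean = sum / n_c = 7.62888 / 5 = 1.525776
Recovered sample variance s_r^2 = 3.70214e-08
Control sample variance s_c^2 = 2.068e-08
Welch SE (unpooled) = sqrt(s_r^2/n_r + s_c^2/n_c) = sqrt(4.62768e-09 + 4.136e-09) = sqrt(8.76368e-09) = 9.36145e-05
|mean_r - mean_c| = 0.0018735
t = 0.0018735 / 9.36145e-05 = 20.01

20.01


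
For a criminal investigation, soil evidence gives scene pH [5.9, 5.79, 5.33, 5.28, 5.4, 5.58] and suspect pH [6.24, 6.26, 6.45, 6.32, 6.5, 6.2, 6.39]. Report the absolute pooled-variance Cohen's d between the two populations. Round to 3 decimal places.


Pooled-variance Cohen's d for soil pH comparison:
Scene mean = 33.28 / 6 = 5.546667
Suspect mean = 44.36 / 7 = 6.337143
Scene sample variance s_s^2 = 0.064947
Suspect sample variance s_c^2 = 0.012757
Pooled variance = ((n_s-1)*s_s^2 + (n_c-1)*s_c^2) / (n_s + n_c - 2) = 0.03648
Pooled SD = sqrt(0.03648) = 0.190997
Mean difference = -0.790476
|d| = |-0.790476| / 0.190997 = 4.139

4.139


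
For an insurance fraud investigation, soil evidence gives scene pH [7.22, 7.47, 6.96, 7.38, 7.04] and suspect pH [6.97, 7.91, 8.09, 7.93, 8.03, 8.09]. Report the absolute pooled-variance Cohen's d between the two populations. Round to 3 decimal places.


Pooled-variance Cohen's d for soil pH comparison:
Scene mean = 36.07 / 5 = 7.214
Suspect mean = 47.02 / 6 = 7.836667
Scene sample variance s_s^2 = 0.04698
Suspect sample variance s_c^2 = 0.186187
Pooled variance = ((n_s-1)*s_s^2 + (n_c-1)*s_c^2) / (n_s + n_c - 2) = 0.124317
Pooled SD = sqrt(0.124317) = 0.352586
Mean difference = -0.622667
|d| = |-0.622667| / 0.352586 = 1.766

1.766


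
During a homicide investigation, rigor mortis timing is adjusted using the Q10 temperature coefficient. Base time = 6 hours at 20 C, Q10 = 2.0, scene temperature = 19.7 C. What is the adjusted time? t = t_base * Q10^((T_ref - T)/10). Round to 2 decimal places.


Rigor mortis time adjustment:
Exponent = (T_ref - T_actual) / 10 = (20 - 19.7) / 10 = 0.03
Q10 factor = 2.0^0.03 = 1.02101
t_adjusted = 6 * 1.02101 = 6.13 hours

6.13


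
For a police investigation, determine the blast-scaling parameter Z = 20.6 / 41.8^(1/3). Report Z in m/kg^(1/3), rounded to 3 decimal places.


Scaled distance calculation:
W^(1/3) = 41.8^(1/3) = 3.4705
Z = R / W^(1/3) = 20.6 / 3.4705
Z = 5.936 m/kg^(1/3)

5.936


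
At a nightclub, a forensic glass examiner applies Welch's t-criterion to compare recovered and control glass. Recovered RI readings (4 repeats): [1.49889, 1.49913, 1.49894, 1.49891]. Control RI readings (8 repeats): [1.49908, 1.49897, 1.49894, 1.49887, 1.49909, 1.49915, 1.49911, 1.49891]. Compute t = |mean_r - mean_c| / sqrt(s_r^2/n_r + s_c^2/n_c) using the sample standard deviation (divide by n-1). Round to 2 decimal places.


Welch's t-criterion for glass RI comparison:
Recovered mean = sum / n_r = 5.99587 / 4 = 1.4989675
Control mean = sum / n_c = 11.99212 / 8 = 1.499015
Recovered sample variance s_r^2 = 1.21583e-08
Control sample variance s_c^2 = 1.09714e-08
Welch SE (unpooled) = sqrt(s_r^2/n_r + s_c^2/n_c) = sqrt(3.03958e-09 + 1.37143e-09) = sqrt(4.41101e-09) = 6.64154e-05
|mean_r - mean_c| = 4.75e-05
t = 4.75e-05 / 6.64154e-05 = 0.72

0.72


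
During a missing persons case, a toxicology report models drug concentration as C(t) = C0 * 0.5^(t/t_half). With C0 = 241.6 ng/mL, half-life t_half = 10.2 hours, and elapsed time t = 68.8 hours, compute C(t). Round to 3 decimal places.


Drug concentration decay:
Number of half-lives = t / t_half = 68.8 / 10.2 = 6.745098
Decay factor = 0.5^6.745098 = 0.0093223
C(t) = 241.6 * 0.0093223 = 2.252 ng/mL

2.252


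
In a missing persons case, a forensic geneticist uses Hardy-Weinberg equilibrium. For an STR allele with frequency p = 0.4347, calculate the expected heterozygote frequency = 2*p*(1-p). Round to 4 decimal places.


Hardy-Weinberg heterozygote frequency:
q = 1 - p = 1 - 0.4347 = 0.5653
2pq = 2 * 0.4347 * 0.5653 = 0.4915

0.4915


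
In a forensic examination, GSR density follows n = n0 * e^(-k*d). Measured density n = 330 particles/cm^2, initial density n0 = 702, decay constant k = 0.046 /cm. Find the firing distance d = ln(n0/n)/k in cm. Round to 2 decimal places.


GSR distance calculation:
n0/n = 702 / 330 = 2.127273
ln(n0/n) = 0.754841
d = 0.754841 / 0.046 = 16.41 cm

16.41


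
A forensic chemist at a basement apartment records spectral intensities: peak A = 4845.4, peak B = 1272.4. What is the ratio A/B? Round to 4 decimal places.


Spectral peak ratio:
Peak A = 4845.4 counts
Peak B = 1272.4 counts
Ratio = 4845.4 / 1272.4 = 3.8081

3.8081


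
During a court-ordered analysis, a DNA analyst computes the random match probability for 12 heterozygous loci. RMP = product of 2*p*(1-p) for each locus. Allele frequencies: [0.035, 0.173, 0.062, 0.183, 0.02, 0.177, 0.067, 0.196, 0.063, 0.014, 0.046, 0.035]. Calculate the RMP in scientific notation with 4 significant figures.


Computing RMP for 12 loci:
Locus 1: 2 * 0.035 * 0.965 = 0.06755
Locus 2: 2 * 0.173 * 0.827 = 0.286142
Locus 3: 2 * 0.062 * 0.938 = 0.116312
Locus 4: 2 * 0.183 * 0.817 = 0.299022
Locus 5: 2 * 0.02 * 0.98 = 0.0392
Locus 6: 2 * 0.177 * 0.823 = 0.291342
Locus 7: 2 * 0.067 * 0.933 = 0.125022
Locus 8: 2 * 0.196 * 0.804 = 0.315168
Locus 9: 2 * 0.063 * 0.937 = 0.118062
Locus 10: 2 * 0.014 * 0.986 = 0.027608
Locus 11: 2 * 0.046 * 0.954 = 0.087768
Locus 12: 2 * 0.035 * 0.965 = 0.06755
RMP = 5.846e-12

5.846e-12


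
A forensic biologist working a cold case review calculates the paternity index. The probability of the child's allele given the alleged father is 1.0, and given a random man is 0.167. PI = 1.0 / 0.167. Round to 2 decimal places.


Paternity Index calculation:
PI = P(allele|father) / P(allele|random)
PI = 1.0 / 0.167
PI = 5.99

5.99
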